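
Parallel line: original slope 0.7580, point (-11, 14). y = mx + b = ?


Parallel lines have equal slopes.
m2 = 0.7580
b2 = 14 - 0.7580*(-11) = 22.3380

y = 0.7580x + 22.3380


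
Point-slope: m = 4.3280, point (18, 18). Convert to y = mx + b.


y - 18 = 4.3280(x - 18)
y = 4.3280x + 18 - 4.3280*18
y = 4.3280x - 59.9040

y = 4.3280x - 59.9040


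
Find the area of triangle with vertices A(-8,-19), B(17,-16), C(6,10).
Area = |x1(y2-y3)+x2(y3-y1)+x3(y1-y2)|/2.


-8*(-16-10) = 208
17*(10+ 19) = 493
6*(-19+ 16) = -18
sum = 683
Area = |683|/2 = 341.5000

341.5000 sq units


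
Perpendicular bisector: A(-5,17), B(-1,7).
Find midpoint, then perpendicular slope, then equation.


Midpoint = (-3, 12)
Slope of AB = dy/dx = -10/4 = -2.5000
Perp slope = -dx/dy = 4/10 = 0.4000
b = My - (perp slope)*Mx = 12 + (4*(-3))/(-10) = 12 + 1.2000 = 13.2000

y = 0.4000x + 13.2000


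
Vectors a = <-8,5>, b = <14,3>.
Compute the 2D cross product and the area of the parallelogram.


cross = -8*3 - 5*14 = -24 - 70 = -94
Parallelogram area = |-94| = 94

cross = -94, parallelogram area = 94


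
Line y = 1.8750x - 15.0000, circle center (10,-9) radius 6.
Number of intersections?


Substitute y = 1.8750x - 15.0000: (x-10)^2 + (1.8750x- 15.0000+ 9)^2 = 36
Expand to Ax^2 + Bx + C = 0, where b-k = -6
A = 1+m^2 = 4.515625
B = 2(m(b-k) - h) = 2(1.8750*(-6) - 10) = -42.5
C = h^2 + (b-k)^2 - r^2 = 100 + 36 - 36 = 100
disc = B^2-4AC = 1806.2500 - 1806.2500 = 0
disc = 0

1 intersection point (tangent)


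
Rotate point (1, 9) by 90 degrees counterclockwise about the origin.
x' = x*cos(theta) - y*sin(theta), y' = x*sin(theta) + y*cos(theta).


cos(90) = 0, sin(90) = 1
x' = 1*0 - 9*1 = -9
y' = 1*1 + 9*0 = 1

(-9, 1)


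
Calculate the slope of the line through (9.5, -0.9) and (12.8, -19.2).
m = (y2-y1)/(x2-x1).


dy = -19.2 + 0.9 = -18.3
dx = 12.8 - 9.5 = 3.3
m = -18.3/3.3 = -5.5455

m = -5.5455


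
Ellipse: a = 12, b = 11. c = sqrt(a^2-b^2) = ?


c^2 = 12^2 - 11^2 = 144 - 121 = 23
c = sqrt(23) = 4.7958

c = 4.7958


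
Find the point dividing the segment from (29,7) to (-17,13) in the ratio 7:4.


Px = (7*(-17) + 4*29)/11 = -3/11 = -0.2727
Py = (7*13 + 4*7)/11 = 119/11 = 10.8182

P = (-0.2727, 10.8182)


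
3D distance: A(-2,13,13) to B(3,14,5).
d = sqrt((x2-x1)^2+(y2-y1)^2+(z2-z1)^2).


dx=5, dy=1, dz=-8
d = sqrt(25+1+64) = sqrt(90) = 9.4868

9.4868


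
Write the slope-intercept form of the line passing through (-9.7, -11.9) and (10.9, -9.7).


m = (2.2)/(20.6) = 0.1068
b = y1 - m*x1 = -11.9 - (2.2*(-9.7))/(20.6) = -11.9 + 1.0359 = -10.8641

y = 0.1068x - 10.8641


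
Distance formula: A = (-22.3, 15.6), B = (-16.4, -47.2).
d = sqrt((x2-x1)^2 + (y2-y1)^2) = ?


dx = -16.4 + 22.3 = 5.9
dy = -47.2 - 15.6 = -62.8
d = sqrt(34.81 + 3943.84) = sqrt(3978.65) = 63.0765

63.0765


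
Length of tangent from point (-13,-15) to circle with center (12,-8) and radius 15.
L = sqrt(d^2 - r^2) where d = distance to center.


d = sqrt((-13-12)^2 + (-15+ 8)^2) = sqrt(625+49) = 25.9615
L = sqrt(674.0000 - 225) = sqrt(449.0000) = 21.1896

21.1896


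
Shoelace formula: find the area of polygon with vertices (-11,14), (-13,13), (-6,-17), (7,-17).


sum(xi*y_{i+1}) = -11*13 - 13*(-17) - 6*(-17) + 7*14 = 278
sum(yi*x_{i+1}) = 14*(-13) + 13*(-6) - 17*7 - 17*(-11) = -192
Area = |278 + 192|/2 = 470/2 = 235.0000

235.0000 sq units


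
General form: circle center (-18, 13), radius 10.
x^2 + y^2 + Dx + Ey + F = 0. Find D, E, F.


(x+ 18)^2 + (y-13)^2 = 10^2
D = -2h = 36, E = -2k = -26
F = h^2+k^2-r^2 = 324+169-100 = 393

D = 36, E = -26, F = 393


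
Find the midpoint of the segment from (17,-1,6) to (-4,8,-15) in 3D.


Mx = (17- 4)/2 = 6.5000
My = (-1+8)/2 = 3.5000
Mz = (6- 15)/2 = -4.5000

M = (6.5000, 3.5000, -4.5000)


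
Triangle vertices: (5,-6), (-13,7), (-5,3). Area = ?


5*(7-3) = 20
-13*(3+ 6) = -117
-5*(-6-7) = 65
sum = -32
Area = |-32|/2 = 16.0000

16.0000 sq units


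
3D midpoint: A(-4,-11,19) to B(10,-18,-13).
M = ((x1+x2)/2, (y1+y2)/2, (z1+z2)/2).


Mx = (-4+10)/2 = 3.0000
My = (-11- 18)/2 = -14.5000
Mz = (19- 13)/2 = 3.0000

M = (3.0000, -14.5000, 3.0000)


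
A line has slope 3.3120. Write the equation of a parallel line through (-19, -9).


Parallel lines have equal slopes.
m2 = 3.3120
b2 = -9 - 3.3120*(-19) = 53.9280

y = 3.3120x + 53.9280


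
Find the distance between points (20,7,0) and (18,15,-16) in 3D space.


dx=-2, dy=8, dz=-16
d = sqrt(4+64+256) = sqrt(324) = 18.0000

18.0000


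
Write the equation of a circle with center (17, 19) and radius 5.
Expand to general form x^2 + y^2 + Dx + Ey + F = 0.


(x-17)^2 + (y-19)^2 = 5^2
D = -2h = -34, E = -2k = -38
F = h^2+k^2-r^2 = 289+361-25 = 625

x^2 + y^2 - 34x - 38y + 625 = 0


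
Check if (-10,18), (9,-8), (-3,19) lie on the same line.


-10*(-8-19) + 9*(19-18) - 3*(18+ 8)
= 270 + 9 - 78 = 201

No, not collinear (determinant = 201)


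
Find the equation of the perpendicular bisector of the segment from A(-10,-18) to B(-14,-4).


Midpoint = (-12, -11)
Slope of AB = dy/dx = 14/(-4) = -3.5000
Perp slope = -dx/dy = 4/14 = 0.2857
b = My - (perp slope)*Mx = -11 + (-4*(-12))/14 = -11 + 3.4286 = -7.5714

y = 0.2857x - 7.5714


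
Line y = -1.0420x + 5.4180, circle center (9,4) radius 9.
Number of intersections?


Substitute y = -1.0420x + 5.4180: (x-9)^2 + (-1.0420x+5.4180-4)^2 = 81
Expand to Ax^2 + Bx + C = 0, where b-k = 1.418
A = 1+m^2 = 2.085764
B = 2(m(b-k) - h) = 2(-1.0420*1.418 - 9) = -20.955112
C = h^2 + (b-k)^2 - r^2 = 81 + 2.010724 - 81 = 2.010724
disc = B^2-4AC = 439.1167 - 16.7756 = 422.3411
disc > 0

2 intersection points


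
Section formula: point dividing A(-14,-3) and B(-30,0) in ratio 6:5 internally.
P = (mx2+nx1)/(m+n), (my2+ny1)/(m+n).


Px = (6*(-30) + 5*(-14))/11 = -250/11 = -22.7273
Py = (6*0 + 5*(-3))/11 = -15/11 = -1.3636

P = (-22.7273, -1.3636)


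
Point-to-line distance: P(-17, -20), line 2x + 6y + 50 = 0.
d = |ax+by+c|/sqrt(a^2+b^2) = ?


|2*(-17) + 6*(-20) + 50| = |-104| = 104
sqrt(4 + 36) = sqrt(40) = 6.3246
d = 104/sqrt(40) = 16.4438

16.4438


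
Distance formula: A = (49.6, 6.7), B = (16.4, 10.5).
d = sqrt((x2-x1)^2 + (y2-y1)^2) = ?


dx = 16.4 - 49.6 = -33.2
dy = 10.5 - 6.7 = 3.8
d = sqrt(1102.24 + 14.44) = sqrt(1116.68) = 33.4168

33.4168


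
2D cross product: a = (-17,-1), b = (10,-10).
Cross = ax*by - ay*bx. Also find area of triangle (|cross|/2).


cross = -17*(-10) + 1*10 = 170 + 10 = 180
Triangle area = |180|/2 = 180/2 = 90.0000

cross = 180, triangle area = 90.0000


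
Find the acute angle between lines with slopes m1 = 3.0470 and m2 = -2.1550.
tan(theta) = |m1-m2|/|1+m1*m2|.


m1-m2 = 5.202
1+m1*m2 = -5.566285
tan(theta) = |5.202/(-5.566285)| = 0.934555
theta = arctan(|5.202/(-5.566285)|) = 43.0625 degrees (acute angle)

43.0625 degrees


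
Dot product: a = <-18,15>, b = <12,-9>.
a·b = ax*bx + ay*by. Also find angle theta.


a·b = -18*12 + 15*(-9) = -216 - 135 = -351
|a| = sqrt(324+225) = 23.4307
|b| = sqrt(144+81) = 15.0000
cos(theta) = -351/(sqrt(549)*sqrt(225)) = -351/sqrt(123525) = -0.998688
theta = arccos(-351/sqrt(123525)) = 177.0643 degrees

a·b = -351, theta = 177.0643 deg


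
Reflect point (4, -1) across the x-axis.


Reflection rule for x-axis: (x, -y)
(4, -1) -> (4, 1)

(4, 1)


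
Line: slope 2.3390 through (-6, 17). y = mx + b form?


y - 17 = 2.3390(x + 6)
y = 2.3390x + 17 - 2.3390*(-6)
y = 2.3390x + 31.0340

y = 2.3390x + 31.0340


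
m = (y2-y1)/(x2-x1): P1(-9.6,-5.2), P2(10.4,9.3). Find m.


dy = 9.3 + 5.2 = 14.5
dx = 10.4 + 9.6 = 20.0
m = 14.5/20.0 = 0.7250

m = 0.7250


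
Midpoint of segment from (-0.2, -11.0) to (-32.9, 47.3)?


Mx = (-0.2 - 32.9)/2 = -33.1/2 = -16.5500
My = (-11.0 + 47.3)/2 = 36.3/2 = 18.1500

(-16.5500, 18.1500)


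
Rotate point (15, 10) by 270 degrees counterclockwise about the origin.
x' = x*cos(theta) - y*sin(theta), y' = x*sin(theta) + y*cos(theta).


cos(270) = 0, sin(270) = -1
x' = 15*0 - 10*(-1) = 10
y' = 15*(-1) + 10*0 = -15

(10, -15)


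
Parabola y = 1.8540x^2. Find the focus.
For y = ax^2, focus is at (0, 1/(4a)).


a = 1.8540
4a = 7.4160
focus = (0, 1/7.4160) = (0, 0.1348)

Focus = (0, 0.1348)


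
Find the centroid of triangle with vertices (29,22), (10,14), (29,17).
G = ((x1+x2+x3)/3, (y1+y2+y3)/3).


Gx = (29+10+29)/3 = 68/3 = 22.6667
Gy = (22+14+17)/3 = 53/3 = 17.6667

G = (22.6667, 17.6667)


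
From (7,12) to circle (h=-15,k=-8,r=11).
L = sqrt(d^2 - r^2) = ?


d = sqrt((7+ 15)^2 + (12+ 8)^2) = sqrt(484+400) = 29.7321
L = sqrt(884.0000 - 121) = sqrt(763.0000) = 27.6225

27.6225


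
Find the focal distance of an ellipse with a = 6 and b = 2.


c^2 = 6^2 - 2^2 = 36 - 4 = 32
c = sqrt(32) = 5.6569

c = 5.6569


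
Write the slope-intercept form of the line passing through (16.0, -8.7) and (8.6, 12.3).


m = (21.0)/(-7.4) = -2.8378
b = y1 - m*x1 = -8.7 - (21.0*16.0)/(-7.4) = -8.7 + 45.4054 = 36.7054

y = -2.8378x + 36.7054


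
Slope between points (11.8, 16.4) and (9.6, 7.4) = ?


dy = 7.4 - 16.4 = -9
dx = 9.6 - 11.8 = -2.2
m = -9/(-2.2) = 4.0909

m = 4.0909


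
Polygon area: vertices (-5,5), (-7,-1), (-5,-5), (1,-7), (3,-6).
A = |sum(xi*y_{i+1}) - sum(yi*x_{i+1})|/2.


sum(xi*y_{i+1}) = -5*(-1) - 7*(-5) - 5*(-7) + 1*(-6) + 3*5 = 84
sum(yi*x_{i+1}) = 5*(-7) - 1*(-5) - 5*1 - 7*3 - 6*(-5) = -26
Area = |84 + 26|/2 = 110/2 = 55.0000

55.0000 sq units


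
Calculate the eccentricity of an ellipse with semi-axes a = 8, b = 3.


c = sqrt(64-9) = sqrt(55) = 7.4162
e = c/a = sqrt(55)/8 = 0.9270

e = 0.9270


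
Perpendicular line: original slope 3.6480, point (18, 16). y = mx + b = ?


Perpendicular slope = -1/m1 = -1/3.6480 = -0.2741
b2 = y0 - m2*x0 = 16 + 18/3.6480 = 16 + 4.9342 = 20.9342

y = -0.2741x + 20.9342


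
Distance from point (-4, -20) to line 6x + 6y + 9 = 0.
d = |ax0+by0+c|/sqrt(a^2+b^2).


|6*(-4) + 6*(-20) + 9| = |-135| = 135
sqrt(36 + 36) = sqrt(72) = 8.4853
d = 135/sqrt(72) = 15.9099

15.9099


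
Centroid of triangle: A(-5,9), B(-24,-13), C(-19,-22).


Gx = (-5- 24- 19)/3 = -48/3 = -16.0000
Gy = (9- 13- 22)/3 = -26/3 = -8.6667

G = (-16.0000, -8.6667)


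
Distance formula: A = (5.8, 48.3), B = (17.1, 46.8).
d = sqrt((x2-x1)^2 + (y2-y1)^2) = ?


dx = 17.1 - 5.8 = 11.3
dy = 46.8 - 48.3 = -1.5
d = sqrt(127.69 + 2.25) = sqrt(129.94) = 11.3991

11.3991


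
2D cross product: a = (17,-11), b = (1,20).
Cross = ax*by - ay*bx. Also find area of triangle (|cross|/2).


cross = 17*20 + 11*1 = 340 + 11 = 351
Triangle area = |351|/2 = 351/2 = 175.5000

cross = 351, triangle area = 175.5000


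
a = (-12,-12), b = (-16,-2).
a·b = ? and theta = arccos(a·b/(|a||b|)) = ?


a·b = -12*(-16) - 12*(-2) = 192 + 24 = 216
|a| = sqrt(144+144) = 16.9706
|b| = sqrt(256+4) = 16.1245
cos(theta) = 216/(sqrt(288)*sqrt(260)) = 216/sqrt(74880) = 0.789352
theta = arccos(216/sqrt(74880)) = 37.8750 degrees

a·b = 216, theta = 37.8750 deg


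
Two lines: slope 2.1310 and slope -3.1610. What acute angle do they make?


m1-m2 = 5.292
1+m1*m2 = -5.736091
tan(theta) = |5.292/(-5.736091)| = 0.922580
theta = arctan(|5.292/(-5.736091)|) = 42.6940 degrees (acute angle)

42.6940 degrees


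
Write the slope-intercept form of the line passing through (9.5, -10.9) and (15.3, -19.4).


m = (-8.5)/(5.8) = -1.4655
b = y1 - m*x1 = -10.9 - (-8.5*9.5)/(5.8) = -10.9 + 13.9224 = 3.0224

y = -1.4655x + 3.0224


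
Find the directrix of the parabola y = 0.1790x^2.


a = 0.1790
1/(4a) = 1.3966
directrix: y = -1.3966 = -1.3966

y = -1.3966


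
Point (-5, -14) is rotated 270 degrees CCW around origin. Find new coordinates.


cos(270) = 0, sin(270) = -1
x' = -5*0 + 14*(-1) = -14
y' = -5*(-1) - 14*0 = 5

(-14, 5)


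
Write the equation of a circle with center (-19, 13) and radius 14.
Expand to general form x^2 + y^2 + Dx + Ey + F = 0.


(x+ 19)^2 + (y-13)^2 = 14^2
D = -2h = 38, E = -2k = -26
F = h^2+k^2-r^2 = 361+169-196 = 334

x^2 + y^2 + 38x - 26y + 334 = 0


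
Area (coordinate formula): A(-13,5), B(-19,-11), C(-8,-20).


-13*(-11+ 20) = -117
-19*(-20-5) = 475
-8*(5+ 11) = -128
sum = 230
Area = |230|/2 = 115.0000

115.0000 sq units


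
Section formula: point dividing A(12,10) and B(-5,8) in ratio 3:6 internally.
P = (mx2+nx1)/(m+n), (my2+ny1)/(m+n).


Px = (3*(-5) + 6*12)/9 = 57/9 = 6.3333
Py = (3*8 + 6*10)/9 = 84/9 = 9.3333

P = (6.3333, 9.3333)


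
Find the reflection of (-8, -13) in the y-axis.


Reflection rule for y-axis: (-x, y)
(-8, -13) -> (8, -13)

(8, -13)


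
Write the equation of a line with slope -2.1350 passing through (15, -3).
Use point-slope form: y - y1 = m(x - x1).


y + 3 = -2.1350(x - 15)
y = -2.1350x - 3 + 2.1350*15
y = -2.1350x + 29.0250

y = -2.1350x + 29.0250


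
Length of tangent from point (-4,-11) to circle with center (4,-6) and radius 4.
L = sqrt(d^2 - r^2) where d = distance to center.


d = sqrt((-4-4)^2 + (-11+ 6)^2) = sqrt(64+25) = 9.4340
L = sqrt(89.0000 - 16) = sqrt(73.0000) = 8.5440

8.5440


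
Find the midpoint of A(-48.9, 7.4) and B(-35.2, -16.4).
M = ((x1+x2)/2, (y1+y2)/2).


Mx = (-48.9 - 35.2)/2 = -84.1/2 = -42.0500
My = (7.4 - 16.4)/2 = -9/2 = -4.5000

(-42.0500, -4.5000)


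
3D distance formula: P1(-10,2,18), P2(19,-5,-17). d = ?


dx=29, dy=-7, dz=-35
d = sqrt(841+49+1225) = sqrt(2115) = 45.9891

45.9891


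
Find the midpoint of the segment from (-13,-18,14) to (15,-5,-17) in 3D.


Mx = (-13+15)/2 = 1.0000
My = (-18- 5)/2 = -11.5000
Mz = (14- 17)/2 = -1.5000

M = (1.0000, -11.5000, -1.5000)


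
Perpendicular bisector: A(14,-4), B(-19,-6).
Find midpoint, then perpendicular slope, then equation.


Midpoint = (-2.5, -5)
Slope of AB = dy/dx = -2/(-33) = 0.0606
Perp slope = -dx/dy = -33/2 = -16.5000
b = My - (perp slope)*Mx = -5 + (-33*(-2.5))/(-2) = -5 - 41.2500 = -46.2500

y = -16.5000x - 46.2500


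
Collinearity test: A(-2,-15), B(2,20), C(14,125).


-2*(20-125) + 2*(125+ 15) + 14*(-15-20)
= 210 + 280 - 490 = 0

Yes, collinear (determinant = 0)


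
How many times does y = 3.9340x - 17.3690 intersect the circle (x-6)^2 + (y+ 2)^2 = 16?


Substitute y = 3.9340x - 17.3690: (x-6)^2 + (3.9340x- 17.3690+ 2)^2 = 16
Expand to Ax^2 + Bx + C = 0, where b-k = -15.369
A = 1+m^2 = 16.476356
B = 2(m(b-k) - h) = 2(3.9340*(-15.369) - 6) = -132.923292
C = h^2 + (b-k)^2 - r^2 = 36 + 236.206161 - 16 = 256.206161
disc = B^2-4AC = 17668.6016 - 16885.3757 = 783.2259
disc > 0

2 intersection points


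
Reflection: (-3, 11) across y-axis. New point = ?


Reflection rule for y-axis: (-x, y)
(-3, 11) -> (3, 11)

(3, 11)


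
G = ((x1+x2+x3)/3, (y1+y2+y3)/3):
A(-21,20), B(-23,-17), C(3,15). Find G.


Gx = (-21- 23+3)/3 = -41/3 = -13.6667
Gy = (20- 17+15)/3 = 18/3 = 6.0000

G = (-13.6667, 6.0000)


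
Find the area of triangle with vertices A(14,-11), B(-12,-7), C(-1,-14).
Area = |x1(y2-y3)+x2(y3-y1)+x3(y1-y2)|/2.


14*(-7+ 14) = 98
-12*(-14+ 11) = 36
-1*(-11+ 7) = 4
sum = 138
Area = |138|/2 = 69.0000

69.0000 sq units


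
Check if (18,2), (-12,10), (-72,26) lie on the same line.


18*(10-26) - 12*(26-2) - 72*(2-10)
= -288 - 288 + 576 = 0

Yes, collinear (determinant = 0)


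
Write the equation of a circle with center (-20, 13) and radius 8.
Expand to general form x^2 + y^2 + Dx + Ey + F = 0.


(x+ 20)^2 + (y-13)^2 = 8^2
D = -2h = 40, E = -2k = -26
F = h^2+k^2-r^2 = 400+169-64 = 505

x^2 + y^2 + 40x - 26y + 505 = 0


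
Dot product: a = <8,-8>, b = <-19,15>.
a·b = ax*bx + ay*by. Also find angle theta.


a·b = 8*(-19) - 8*15 = -152 - 120 = -272
|a| = sqrt(64+64) = 11.3137
|b| = sqrt(361+225) = 24.2074
cos(theta) = -272/(sqrt(128)*sqrt(586)) = -272/sqrt(75008) = -0.993151
theta = arccos(-272/sqrt(75008)) = 173.2902 degrees

a·b = -272, theta = 173.2902 deg


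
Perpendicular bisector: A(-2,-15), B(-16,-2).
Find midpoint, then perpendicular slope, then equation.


Midpoint = (-9, -8.5)
Slope of AB = dy/dx = 13/(-14) = -0.9286
Perp slope = -dx/dy = 14/13 = 1.0769
b = My - (perp slope)*Mx = -8.5 + (-14*(-9))/13 = -8.5 + 9.6923 = 1.1923

y = 1.0769x + 1.1923


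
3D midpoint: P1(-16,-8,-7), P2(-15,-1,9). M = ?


Mx = (-16- 15)/2 = -15.5000
My = (-8- 1)/2 = -4.5000
Mz = (-7+9)/2 = 1.0000

M = (-15.5000, -4.5000, 1.0000)


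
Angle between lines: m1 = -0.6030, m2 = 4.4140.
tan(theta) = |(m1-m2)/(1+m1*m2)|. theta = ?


m1-m2 = -5.017
1+m1*m2 = -1.661642
tan(theta) = |-5.017/(-1.661642)| = 3.019303
theta = arctan(|-5.017/(-1.661642)|) = 71.6750 degrees (acute angle)

71.6750 degrees


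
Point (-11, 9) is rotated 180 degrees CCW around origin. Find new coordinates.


cos(180) = -1, sin(180) = 0
x' = -11*(-1) - 9*0 = 11
y' = -11*0 + 9*(-1) = -9

(11, -9)


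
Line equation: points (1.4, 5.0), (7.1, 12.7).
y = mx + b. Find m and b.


m = (7.7)/(5.7) = 1.3509
b = y1 - m*x1 = 5.0 - (7.7*1.4)/(5.7) = 5.0 - 1.8912 = 3.1088

y = 1.3509x + 3.1088


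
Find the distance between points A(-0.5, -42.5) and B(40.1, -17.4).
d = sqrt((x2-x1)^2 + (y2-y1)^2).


dx = 40.1 + 0.5 = 40.6
dy = -17.4 + 42.5 = 25.1
d = sqrt(1648.36 + 630.01) = sqrt(2278.37) = 47.7323

47.7323


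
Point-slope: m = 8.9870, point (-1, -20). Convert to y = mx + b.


y + 20 = 8.9870(x + 1)
y = 8.9870x - 20 - 8.9870*(-1)
y = 8.9870x - 11.0130

y = 8.9870x - 11.0130


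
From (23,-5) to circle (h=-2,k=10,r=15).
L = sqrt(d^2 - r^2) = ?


d = sqrt((23+ 2)^2 + (-5-10)^2) = sqrt(625+225) = 29.1548
L = sqrt(850.0000 - 225) = sqrt(625.0000) = 25.0000

25.0000


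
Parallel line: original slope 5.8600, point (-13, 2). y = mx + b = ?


Parallel lines have equal slopes.
m2 = 5.8600
b2 = 2 - 5.8600*(-13) = 78.1800

y = 5.8600x + 78.1800


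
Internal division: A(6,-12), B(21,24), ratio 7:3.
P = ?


Px = (7*21 + 3*6)/10 = 165/10 = 16.5000
Py = (7*24 + 3*(-12))/10 = 132/10 = 13.2000

P = (16.5000, 13.2000)


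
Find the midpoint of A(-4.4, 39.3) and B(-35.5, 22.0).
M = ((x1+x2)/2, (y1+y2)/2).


Mx = (-4.4 - 35.5)/2 = -39.9/2 = -19.9500
My = (39.3 + 22.0)/2 = 61.3/2 = 30.6500

(-19.9500, 30.6500)


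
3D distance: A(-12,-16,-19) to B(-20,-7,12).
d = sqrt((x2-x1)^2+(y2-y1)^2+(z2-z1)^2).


dx=-8, dy=9, dz=31
d = sqrt(64+81+961) = sqrt(1106) = 33.2566

33.2566


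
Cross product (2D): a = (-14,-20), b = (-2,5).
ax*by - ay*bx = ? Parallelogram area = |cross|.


cross = -14*5 + 20*(-2) = -70 - 40 = -110
Parallelogram area = |-110| = 110

cross = -110, parallelogram area = 110


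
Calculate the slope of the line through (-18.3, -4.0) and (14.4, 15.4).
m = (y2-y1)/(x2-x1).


dy = 15.4 + 4.0 = 19.4
dx = 14.4 + 18.3 = 32.7
m = 19.4/32.7 = 0.5933

m = 0.5933


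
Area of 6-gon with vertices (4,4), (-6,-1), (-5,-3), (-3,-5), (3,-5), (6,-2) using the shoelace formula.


sum(xi*y_{i+1}) = 4*(-1) - 6*(-3) - 5*(-5) - 3*(-5) + 3*(-2) + 6*4 = 72
sum(yi*x_{i+1}) = 4*(-6) - 1*(-5) - 3*(-3) - 5*3 - 5*6 - 2*4 = -63
Area = |72 + 63|/2 = 135/2 = 67.5000

67.5000 sq units


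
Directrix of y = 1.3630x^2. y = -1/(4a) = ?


a = 1.3630
1/(4a) = 0.1834
directrix: y = -0.1834 = -0.1834

y = -0.1834


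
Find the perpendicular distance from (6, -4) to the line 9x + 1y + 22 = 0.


|9*6 + 1*(-4) + 22| = |72| = 72
sqrt(81 + 1) = sqrt(82) = 9.0554
d = 72/sqrt(82) = 7.9511

7.9511


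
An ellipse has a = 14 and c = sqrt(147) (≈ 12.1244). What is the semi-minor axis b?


b^2 = 14^2 - (sqrt(147))^2 = 196 - 147 = 49
b = sqrt(49) = 7

b = 7


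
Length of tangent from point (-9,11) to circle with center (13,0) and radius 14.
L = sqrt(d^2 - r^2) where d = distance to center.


d = sqrt((-9-13)^2 + (11-0)^2) = sqrt(484+121) = 24.5967
L = sqrt(605.0000 - 196) = sqrt(409.0000) = 20.2237

20.2237


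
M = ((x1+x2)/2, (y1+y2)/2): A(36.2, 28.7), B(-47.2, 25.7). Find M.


Mx = (36.2 - 47.2)/2 = -11.0/2 = -5.5000
My = (28.7 + 25.7)/2 = 54.4/2 = 27.2000

(-5.5000, 27.2000)


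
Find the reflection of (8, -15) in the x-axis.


Reflection rule for x-axis: (x, -y)
(8, -15) -> (8, 15)

(8, 15)


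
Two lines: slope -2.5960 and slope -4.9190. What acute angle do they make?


m1-m2 = 2.323
1+m1*m2 = 13.769724
tan(theta) = |2.323/13.769724| = 0.168703
theta = arctan(|2.323/13.769724|) = 9.5758 degrees (acute angle)

9.5758 degrees


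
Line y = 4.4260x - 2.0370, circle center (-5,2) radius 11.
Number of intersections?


Substitute y = 4.4260x - 2.0370: (x+ 5)^2 + (4.4260x- 2.0370-2)^2 = 121
Expand to Ax^2 + Bx + C = 0, where b-k = -4.037
A = 1+m^2 = 20.589476
B = 2(m(b-k) - h) = 2(4.4260*(-4.037) + 5) = -25.735524
C = h^2 + (b-k)^2 - r^2 = 25 + 16.297369 - 121 = -79.702631
disc = B^2-4AC = 662.3172 + 6564.1416 = 7226.4588
disc > 0

2 intersection points


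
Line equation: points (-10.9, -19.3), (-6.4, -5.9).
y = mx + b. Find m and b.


m = (13.4)/(4.5) = 2.9778
b = y1 - m*x1 = -19.3 - (13.4*(-10.9))/(4.5) = -19.3 + 32.4578 = 13.1578

y = 2.9778x + 13.1578


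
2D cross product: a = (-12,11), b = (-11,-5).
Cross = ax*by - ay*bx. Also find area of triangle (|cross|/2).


cross = -12*(-5) - 11*(-11) = 60 + 121 = 181
Triangle area = |181|/2 = 181/2 = 90.5000

cross = 181, triangle area = 90.5000


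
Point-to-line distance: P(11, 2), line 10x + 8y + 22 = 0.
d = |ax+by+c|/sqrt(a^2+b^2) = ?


|10*11 + 8*2 + 22| = |148| = 148
sqrt(100 + 64) = sqrt(164) = 12.8062
d = 148/sqrt(164) = 11.5569

11.5569


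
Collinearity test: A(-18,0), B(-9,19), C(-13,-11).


-18*(19+ 11) - 9*(-11-0) - 13*(0-19)
= -540 + 99 + 247 = -194

No, not collinear (determinant = -194)


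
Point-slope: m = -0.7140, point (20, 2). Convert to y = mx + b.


y - 2 = -0.7140(x - 20)
y = -0.7140x + 2 + 0.7140*20
y = -0.7140x + 16.2800

y = -0.7140x + 16.2800


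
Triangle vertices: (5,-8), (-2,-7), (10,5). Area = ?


5*(-7-5) = -60
-2*(5+ 8) = -26
10*(-8+ 7) = -10
sum = -96
Area = |-96|/2 = 48.0000

48.0000 sq units


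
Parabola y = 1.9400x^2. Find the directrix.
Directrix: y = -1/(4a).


a = 1.9400
1/(4a) = 0.1289
directrix: y = -0.1289 = -0.1289

y = -0.1289


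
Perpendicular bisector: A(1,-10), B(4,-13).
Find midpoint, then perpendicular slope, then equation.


Midpoint = (2.5, -11.5)
Slope of AB = dy/dx = -3/3 = -1.0000
Perp slope = -dx/dy = 3/3 = 1.0000
b = My - (perp slope)*Mx = -11.5 + (3*2.5)/(-3) = -11.5 - 2.5000 = -14.0000

y = 1.0000x - 14.0000


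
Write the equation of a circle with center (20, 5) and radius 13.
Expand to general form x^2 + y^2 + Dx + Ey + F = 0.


(x-20)^2 + (y-5)^2 = 13^2
D = -2h = -40, E = -2k = -10
F = h^2+k^2-r^2 = 400+25-169 = 256

x^2 + y^2 - 40x - 10y + 256 = 0


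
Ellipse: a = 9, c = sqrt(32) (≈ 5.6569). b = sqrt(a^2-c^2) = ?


b^2 = 9^2 - (sqrt(32))^2 = 81 - 32 = 49
b = sqrt(49) = 7

b = 7


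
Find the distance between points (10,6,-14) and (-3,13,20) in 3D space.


dx=-13, dy=7, dz=34
d = sqrt(169+49+1156) = sqrt(1374) = 37.0675

37.0675


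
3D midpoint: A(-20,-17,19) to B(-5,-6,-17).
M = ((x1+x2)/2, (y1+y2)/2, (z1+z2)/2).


Mx = (-20- 5)/2 = -12.5000
My = (-17- 6)/2 = -11.5000
Mz = (19- 17)/2 = 1.0000

M = (-12.5000, -11.5000, 1.0000)


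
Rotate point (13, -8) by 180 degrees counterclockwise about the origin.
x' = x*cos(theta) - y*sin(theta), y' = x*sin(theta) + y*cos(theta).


cos(180) = -1, sin(180) = 0
x' = 13*(-1) + 8*0 = -13
y' = 13*0 - 8*(-1) = 8

(-13, 8)


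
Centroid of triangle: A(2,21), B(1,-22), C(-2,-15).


Gx = (2+1- 2)/3 = 1/3 = 0.3333
Gy = (21- 22- 15)/3 = -16/3 = -5.3333

G = (0.3333, -5.3333)


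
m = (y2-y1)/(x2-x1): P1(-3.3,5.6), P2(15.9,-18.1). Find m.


dy = -18.1 - 5.6 = -23.7
dx = 15.9 + 3.3 = 19.2
m = -23.7/19.2 = -1.2344

m = -1.2344


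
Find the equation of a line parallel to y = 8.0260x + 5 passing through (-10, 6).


Parallel lines have equal slopes.
m2 = 8.0260
b2 = 6 - 8.0260*(-10) = 86.2600

y = 8.0260x + 86.2600


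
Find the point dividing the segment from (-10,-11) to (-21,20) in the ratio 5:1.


Px = (5*(-21) + 1*(-10))/6 = -115/6 = -19.1667
Py = (5*20 + 1*(-11))/6 = 89/6 = 14.8333

P = (-19.1667, 14.8333)


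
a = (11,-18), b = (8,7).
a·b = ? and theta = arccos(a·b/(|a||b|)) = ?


a·b = 11*8 - 18*7 = 88 - 126 = -38
|a| = sqrt(121+324) = 21.0950
|b| = sqrt(64+49) = 10.6301
cos(theta) = -38/(sqrt(445)*sqrt(113)) = -38/sqrt(50285) = -0.169459
theta = arccos(-38/sqrt(50285)) = 99.7564 degrees

a·b = -38, theta = 99.7564 deg


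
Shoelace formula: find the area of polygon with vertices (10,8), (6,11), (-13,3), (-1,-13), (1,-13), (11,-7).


sum(xi*y_{i+1}) = 10*11 + 6*3 - 13*(-13) - 1*(-13) + 1*(-7) + 11*8 = 391
sum(yi*x_{i+1}) = 8*6 + 11*(-13) + 3*(-1) - 13*1 - 13*11 - 7*10 = -324
Area = |391 + 324|/2 = 715/2 = 357.5000

357.5000 sq units


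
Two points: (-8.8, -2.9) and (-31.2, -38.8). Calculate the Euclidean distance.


dx = -31.2 + 8.8 = -22.4
dy = -38.8 + 2.9 = -35.9
d = sqrt(501.76 + 1288.81) = sqrt(1790.57) = 42.3151

42.3151


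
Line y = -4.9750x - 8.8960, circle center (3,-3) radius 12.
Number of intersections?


Substitute y = -4.9750x - 8.8960: (x-3)^2 + (-4.9750x- 8.8960+ 3)^2 = 144
Expand to Ax^2 + Bx + C = 0, where b-k = -5.896
A = 1+m^2 = 25.750625
B = 2(m(b-k) - h) = 2(-4.9750*(-5.896) - 3) = 52.6652
C = h^2 + (b-k)^2 - r^2 = 9 + 34.762816 - 144 = -100.237184
disc = B^2-4AC = 2773.6233 + 10324.6805 = 13098.3038
disc > 0

2 intersection points


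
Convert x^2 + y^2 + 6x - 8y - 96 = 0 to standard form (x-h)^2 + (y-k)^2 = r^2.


h = -D/2 = -6/2 = -3
k = -E/2 = 8/2 = 4
r^2 = h^2 + k^2 - F = 9 + 16 + 96 = 121
r = 11

Center (-3, 4), radius = 11


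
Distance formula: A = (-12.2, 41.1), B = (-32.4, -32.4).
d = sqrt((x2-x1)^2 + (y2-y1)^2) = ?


dx = -32.4 + 12.2 = -20.2
dy = -32.4 - 41.1 = -73.5
d = sqrt(408.04 + 5402.25) = sqrt(5810.29) = 76.2253

76.2253


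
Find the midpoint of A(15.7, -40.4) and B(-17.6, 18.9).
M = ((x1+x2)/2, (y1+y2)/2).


Mx = (15.7 - 17.6)/2 = -1.9/2 = -0.9500
My = (-40.4 + 18.9)/2 = -21.5/2 = -10.7500

(-0.9500, -10.7500)


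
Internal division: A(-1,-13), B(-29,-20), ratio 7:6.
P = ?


Px = (7*(-29) + 6*(-1))/13 = -209/13 = -16.0769
Py = (7*(-20) + 6*(-13))/13 = -218/13 = -16.7692

P = (-16.0769, -16.7692)


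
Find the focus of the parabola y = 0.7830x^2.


a = 0.7830
4a = 3.1320
focus = (0, 1/3.1320) = (0, 0.3193)

Focus = (0, 0.3193)


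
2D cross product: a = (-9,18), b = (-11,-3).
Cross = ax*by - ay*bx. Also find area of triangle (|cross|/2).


cross = -9*(-3) - 18*(-11) = 27 + 198 = 225
Triangle area = |225|/2 = 225/2 = 112.5000

cross = 225, triangle area = 112.5000


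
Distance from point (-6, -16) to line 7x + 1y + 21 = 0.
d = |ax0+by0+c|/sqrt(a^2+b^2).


|7*(-6) + 1*(-16) + 21| = |-37| = 37
sqrt(49 + 1) = sqrt(50) = 7.0711
d = 37/sqrt(50) = 5.2326

5.2326


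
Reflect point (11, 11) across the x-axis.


Reflection rule for x-axis: (x, -y)
(11, 11) -> (11, -11)

(11, -11)


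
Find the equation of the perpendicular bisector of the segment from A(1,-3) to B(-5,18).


Midpoint = (-2, 7.5)
Slope of AB = dy/dx = 21/(-6) = -3.5000
Perp slope = -dx/dy = 6/21 = 0.2857
b = My - (perp slope)*Mx = 7.5 + (-6*(-2))/21 = 7.5 + 0.5714 = 8.0714

y = 0.2857x + 8.0714


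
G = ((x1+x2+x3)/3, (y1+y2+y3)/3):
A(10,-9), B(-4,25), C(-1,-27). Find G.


Gx = (10- 4- 1)/3 = 5/3 = 1.6667
Gy = (-9+25- 27)/3 = -11/3 = -3.6667

G = (1.6667, -3.6667)


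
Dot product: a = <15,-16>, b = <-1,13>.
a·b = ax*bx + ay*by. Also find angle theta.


a·b = 15*(-1) - 16*13 = -15 - 208 = -223
|a| = sqrt(225+256) = 21.9317
|b| = sqrt(1+169) = 13.0384
cos(theta) = -223/(sqrt(481)*sqrt(170)) = -223/sqrt(81770) = -0.779844
theta = arccos(-223/sqrt(81770)) = 141.2463 degrees

a·b = -223, theta = 141.2463 deg


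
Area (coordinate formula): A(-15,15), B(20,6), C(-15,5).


-15*(6-5) = -15
20*(5-15) = -200
-15*(15-6) = -135
sum = -350
Area = |-350|/2 = 175.0000

175.0000 sq units


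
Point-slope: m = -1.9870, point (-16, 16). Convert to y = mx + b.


y - 16 = -1.9870(x + 16)
y = -1.9870x + 16 + 1.9870*(-16)
y = -1.9870x - 15.7920

y = -1.9870x - 15.7920


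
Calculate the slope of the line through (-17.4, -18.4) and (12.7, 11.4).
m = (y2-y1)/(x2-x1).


dy = 11.4 + 18.4 = 29.8
dx = 12.7 + 17.4 = 30.1
m = 29.8/30.1 = 0.9900

m = 0.9900


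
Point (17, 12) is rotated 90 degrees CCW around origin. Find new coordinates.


cos(90) = 0, sin(90) = 1
x' = 17*0 - 12*1 = -12
y' = 17*1 + 12*0 = 17

(-12, 17)


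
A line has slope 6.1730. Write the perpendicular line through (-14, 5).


Perpendicular slope = -1/m1 = -1/6.1730 = -0.1620
b2 = y0 - m2*x0 = 5 - 14/6.1730 = 5 - 2.2679 = 2.7321

y = -0.1620x + 2.7321


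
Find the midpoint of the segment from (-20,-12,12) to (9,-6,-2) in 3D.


Mx = (-20+9)/2 = -5.5000
My = (-12- 6)/2 = -9.0000
Mz = (12- 2)/2 = 5.0000

M = (-5.5000, -9.0000, 5.0000)


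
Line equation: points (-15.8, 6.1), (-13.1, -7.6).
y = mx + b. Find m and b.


m = (-13.7)/(2.7) = -5.0741
b = y1 - m*x1 = 6.1 - (-13.7*(-15.8))/(2.7) = 6.1 - 80.1704 = -74.0704

y = -5.0741x - 74.0704


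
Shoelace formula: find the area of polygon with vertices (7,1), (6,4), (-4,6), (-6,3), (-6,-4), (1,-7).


sum(xi*y_{i+1}) = 7*4 + 6*6 - 4*3 - 6*(-4) - 6*(-7) + 1*1 = 119
sum(yi*x_{i+1}) = 1*6 + 4*(-4) + 6*(-6) + 3*(-6) - 4*1 - 7*7 = -117
Area = |119 + 117|/2 = 236/2 = 118.0000

118.0000 sq units


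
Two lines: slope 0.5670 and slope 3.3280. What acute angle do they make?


m1-m2 = -2.761
1+m1*m2 = 2.886976
tan(theta) = |-2.761/2.886976| = 0.956364
theta = arctan(|-2.761/2.886976|) = 43.7223 degrees (acute angle)

43.7223 degrees


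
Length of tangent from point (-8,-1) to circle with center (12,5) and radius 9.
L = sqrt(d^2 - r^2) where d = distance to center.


d = sqrt((-8-12)^2 + (-1-5)^2) = sqrt(400+36) = 20.8806
L = sqrt(436.0000 - 81) = sqrt(355.0000) = 18.8414

18.8414


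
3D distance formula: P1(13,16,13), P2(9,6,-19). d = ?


dx=-4, dy=-10, dz=-32
d = sqrt(16+100+1024) = sqrt(1140) = 33.7639

33.7639


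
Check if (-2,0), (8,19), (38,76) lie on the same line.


-2*(19-76) + 8*(76-0) + 38*(0-19)
= 114 + 608 - 722 = 0

Yes, collinear (determinant = 0)


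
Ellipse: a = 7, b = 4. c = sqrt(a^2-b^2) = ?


c^2 = 7^2 - 4^2 = 49 - 16 = 33
c = sqrt(33) = 5.7446

c = 5.7446


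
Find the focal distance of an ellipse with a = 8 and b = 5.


c^2 = 8^2 - 5^2 = 64 - 25 = 39
c = sqrt(39) = 6.2450

c = 6.2450


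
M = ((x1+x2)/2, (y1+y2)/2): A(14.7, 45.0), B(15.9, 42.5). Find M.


Mx = (14.7 + 15.9)/2 = 30.6/2 = 15.3000
My = (45.0 + 42.5)/2 = 87.5/2 = 43.7500

(15.3000, 43.7500)


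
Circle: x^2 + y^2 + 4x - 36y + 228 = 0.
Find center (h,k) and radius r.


h = -D/2 = -4/2 = -2
k = -E/2 = 36/2 = 18
r^2 = h^2 + k^2 - F = 4 + 324 - 228 = 100
r = 10

Center (-2, 18), radius = 10


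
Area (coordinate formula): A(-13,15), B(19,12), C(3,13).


-13*(12-13) = 13
19*(13-15) = -38
3*(15-12) = 9
sum = -16
Area = |-16|/2 = 8.0000

8.0000 sq units


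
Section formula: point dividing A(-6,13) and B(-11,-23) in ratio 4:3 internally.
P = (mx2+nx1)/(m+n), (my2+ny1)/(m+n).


Px = (4*(-11) + 3*(-6))/7 = -62/7 = -8.8571
Py = (4*(-23) + 3*13)/7 = -53/7 = -7.5714

P = (-8.8571, -7.5714)


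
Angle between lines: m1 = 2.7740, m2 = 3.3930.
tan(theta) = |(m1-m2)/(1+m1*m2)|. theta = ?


m1-m2 = -0.619
1+m1*m2 = 10.412182
tan(theta) = |-0.619/10.412182| = 0.059450
theta = arctan(|-0.619/10.412182|) = 3.4022 degrees (acute angle)

3.4022 degrees


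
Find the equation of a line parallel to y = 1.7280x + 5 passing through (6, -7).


Parallel lines have equal slopes.
m2 = 1.7280
b2 = -7 - 1.7280*6 = -17.3680

y = 1.7280x - 17.3680


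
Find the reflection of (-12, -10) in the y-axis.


Reflection rule for y-axis: (-x, y)
(-12, -10) -> (12, -10)

(12, -10)


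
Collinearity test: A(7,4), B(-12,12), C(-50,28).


7*(12-28) - 12*(28-4) - 50*(4-12)
= -112 - 288 + 400 = 0

Yes, collinear (determinant = 0)


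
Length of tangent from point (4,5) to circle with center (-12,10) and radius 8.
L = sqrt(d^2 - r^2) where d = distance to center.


d = sqrt((4+ 12)^2 + (5-10)^2) = sqrt(256+25) = 16.7631
L = sqrt(281.0000 - 64) = sqrt(217.0000) = 14.7309

14.7309


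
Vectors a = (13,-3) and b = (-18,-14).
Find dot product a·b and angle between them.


a·b = 13*(-18) - 3*(-14) = -234 + 42 = -192
|a| = sqrt(169+9) = 13.3417
|b| = sqrt(324+196) = 22.8035
cos(theta) = -192/(sqrt(178)*sqrt(520)) = -192/sqrt(92560) = -0.631087
theta = arccos(-192/sqrt(92560)) = 129.1304 degrees

a·b = -192, theta = 129.1304 deg


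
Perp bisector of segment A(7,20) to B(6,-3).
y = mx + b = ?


Midpoint = (6.5, 8.5)
Slope of AB = dy/dx = -23/(-1) = 23.0000
Perp slope = -dx/dy = -1/23 = -0.0435
b = My - (perp slope)*Mx = 8.5 + (-1*6.5)/(-23) = 8.5 + 0.2826 = 8.7826

y = -0.0435x + 8.7826


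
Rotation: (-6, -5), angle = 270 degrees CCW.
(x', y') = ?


cos(270) = 0, sin(270) = -1
x' = -6*0 + 5*(-1) = -5
y' = -6*(-1) - 5*0 = 6

(-5, 6)


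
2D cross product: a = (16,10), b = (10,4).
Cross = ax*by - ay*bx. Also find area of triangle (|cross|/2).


cross = 16*4 - 10*10 = 64 - 100 = -36
Triangle area = |-36|/2 = 36/2 = 18.0000

cross = -36, triangle area = 18.0000


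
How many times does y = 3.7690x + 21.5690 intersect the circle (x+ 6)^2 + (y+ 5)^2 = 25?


Substitute y = 3.7690x + 21.5690: (x+ 6)^2 + (3.7690x+21.5690+ 5)^2 = 25
Expand to Ax^2 + Bx + C = 0, where b-k = 26.569
A = 1+m^2 = 15.205361
B = 2(m(b-k) - h) = 2(3.7690*26.569 + 6) = 212.277122
C = h^2 + (b-k)^2 - r^2 = 36 + 705.911761 - 25 = 716.911761
disc = B^2-4AC = 45061.5765 - 43603.6085 = 1457.9680
disc > 0

2 intersection points


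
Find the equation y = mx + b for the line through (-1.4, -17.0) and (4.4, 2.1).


m = (19.1)/(5.8) = 3.2931
b = y1 - m*x1 = -17.0 - (19.1*(-1.4))/(5.8) = -17.0 + 4.6103 = -12.3897

y = 3.2931x - 12.3897


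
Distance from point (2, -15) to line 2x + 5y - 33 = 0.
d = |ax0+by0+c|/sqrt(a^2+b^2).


|2*2 + 5*(-15) - 33| = |-104| = 104
sqrt(4 + 25) = sqrt(29) = 5.3852
d = 104/sqrt(29) = 19.3123

19.3123


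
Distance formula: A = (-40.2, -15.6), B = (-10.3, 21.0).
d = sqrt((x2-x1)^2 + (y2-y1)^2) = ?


dx = -10.3 + 40.2 = 29.9
dy = 21.0 + 15.6 = 36.6
d = sqrt(894.01 + 1339.56) = sqrt(2233.57) = 47.2607

47.2607


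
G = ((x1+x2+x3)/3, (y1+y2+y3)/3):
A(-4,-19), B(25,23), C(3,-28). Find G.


Gx = (-4+25+3)/3 = 24/3 = 8.0000
Gy = (-19+23- 28)/3 = -24/3 = -8.0000

G = (8.0000, -8.0000)


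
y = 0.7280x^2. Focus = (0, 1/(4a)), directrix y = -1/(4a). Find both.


a = 0.7280
1/(4a) = 0.3434
Focus = (0, 0.3434)
Directrix: y = -0.3434

Focus = (0, 0.3434), Directrix: y = -0.3434


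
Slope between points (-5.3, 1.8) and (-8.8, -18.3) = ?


dy = -18.3 - 1.8 = -20.1
dx = -8.8 + 5.3 = -3.5
m = -20.1/(-3.5) = 5.7429

m = 5.7429


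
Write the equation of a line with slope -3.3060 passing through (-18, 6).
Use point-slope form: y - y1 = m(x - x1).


y - 6 = -3.3060(x + 18)
y = -3.3060x + 6 + 3.3060*(-18)
y = -3.3060x - 53.5080

y = -3.3060x - 53.5080


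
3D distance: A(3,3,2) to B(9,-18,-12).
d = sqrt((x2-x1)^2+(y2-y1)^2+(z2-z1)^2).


dx=6, dy=-21, dz=-14
d = sqrt(36+441+196) = sqrt(673) = 25.9422

25.9422


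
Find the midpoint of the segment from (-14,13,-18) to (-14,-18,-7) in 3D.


Mx = (-14- 14)/2 = -14.0000
My = (13- 18)/2 = -2.5000
Mz = (-18- 7)/2 = -12.5000

M = (-14.0000, -2.5000, -12.5000)


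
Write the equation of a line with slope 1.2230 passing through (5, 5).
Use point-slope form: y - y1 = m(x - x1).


y - 5 = 1.2230(x - 5)
y = 1.2230x + 5 - 1.2230*5
y = 1.2230x - 1.1150

y = 1.2230x - 1.1150


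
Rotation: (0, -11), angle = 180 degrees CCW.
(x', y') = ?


cos(180) = -1, sin(180) = 0
x' = 0*(-1) + 11*0 = 0
y' = 0*0 - 11*(-1) = 11

(0, 11)


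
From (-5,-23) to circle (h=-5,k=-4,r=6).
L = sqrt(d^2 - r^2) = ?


d = sqrt((-5+ 5)^2 + (-23+ 4)^2) = sqrt(0+361) = 19.0000
L = sqrt(361.0000 - 36) = sqrt(325.0000) = 18.0278

18.0278


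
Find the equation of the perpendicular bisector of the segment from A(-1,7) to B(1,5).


Midpoint = (0, 6)
Slope of AB = dy/dx = -2/2 = -1.0000
Perp slope = -dx/dy = 2/2 = 1.0000
b = My - (perp slope)*Mx = 6 + (2*0)/(-2) = 6 + 0 = 6.0000

y = 1.0000x + 6.0000


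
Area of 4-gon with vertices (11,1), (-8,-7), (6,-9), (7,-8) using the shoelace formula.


sum(xi*y_{i+1}) = 11*(-7) - 8*(-9) + 6*(-8) + 7*1 = -46
sum(yi*x_{i+1}) = 1*(-8) - 7*6 - 9*7 - 8*11 = -201
Area = |-46 + 201|/2 = 155/2 = 77.5000

77.5000 sq units


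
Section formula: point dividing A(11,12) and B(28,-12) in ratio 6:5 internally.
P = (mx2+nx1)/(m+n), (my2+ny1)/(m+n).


Px = (6*28 + 5*11)/11 = 223/11 = 20.2727
Py = (6*(-12) + 5*12)/11 = -12/11 = -1.0909

P = (20.2727, -1.0909)


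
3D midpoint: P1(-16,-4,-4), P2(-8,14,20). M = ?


Mx = (-16- 8)/2 = -12.0000
My = (-4+14)/2 = 5.0000
Mz = (-4+20)/2 = 8.0000

M = (-12.0000, 5.0000, 8.0000)


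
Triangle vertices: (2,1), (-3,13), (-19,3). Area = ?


2*(13-3) = 20
-3*(3-1) = -6
-19*(1-13) = 228
sum = 242
Area = |242|/2 = 121.0000

121.0000 sq units


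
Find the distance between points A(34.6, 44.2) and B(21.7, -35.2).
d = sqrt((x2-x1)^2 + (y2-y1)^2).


dx = 21.7 - 34.6 = -12.9
dy = -35.2 - 44.2 = -79.4
d = sqrt(166.41 + 6304.36) = sqrt(6470.77) = 80.4411

80.4411


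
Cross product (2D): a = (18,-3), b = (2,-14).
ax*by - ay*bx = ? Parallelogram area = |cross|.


cross = 18*(-14) + 3*2 = -252 + 6 = -246
Parallelogram area = |-246| = 246

cross = -246, parallelogram area = 246


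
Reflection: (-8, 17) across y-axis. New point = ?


Reflection rule for y-axis: (-x, y)
(-8, 17) -> (8, 17)

(8, 17)


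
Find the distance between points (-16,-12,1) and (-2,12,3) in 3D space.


dx=14, dy=24, dz=2
d = sqrt(196+576+4) = sqrt(776) = 27.8568

27.8568


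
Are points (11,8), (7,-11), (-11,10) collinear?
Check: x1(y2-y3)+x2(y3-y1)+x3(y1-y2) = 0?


11*(-11-10) + 7*(10-8) - 11*(8+ 11)
= -231 + 14 - 209 = -426

No, not collinear (determinant = -426)


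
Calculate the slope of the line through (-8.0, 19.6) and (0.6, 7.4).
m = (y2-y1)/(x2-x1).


dy = 7.4 - 19.6 = -12.2
dx = 0.6 + 8.0 = 8.6
m = -12.2/8.6 = -1.4186

m = -1.4186


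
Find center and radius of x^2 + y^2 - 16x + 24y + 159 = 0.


h = -D/2 = 16/2 = 8
k = -E/2 = -24/2 = -12
r^2 = h^2 + k^2 - F = 64 + 144 - 159 = 49
r = 7

Center (8, -12), radius = 7


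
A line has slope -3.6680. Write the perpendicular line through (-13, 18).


Perpendicular slope = -1/m1 = -1/(-3.6680) = 0.2726
b2 = y0 - m2*x0 = 18 - 13/(-3.6680) = 18 + 3.5442 = 21.5442

y = 0.2726x + 21.5442


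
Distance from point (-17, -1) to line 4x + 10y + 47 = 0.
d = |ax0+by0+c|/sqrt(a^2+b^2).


|4*(-17) + 10*(-1) + 47| = |-31| = 31
sqrt(16 + 100) = sqrt(116) = 10.7703
d = 31/sqrt(116) = 2.8783

2.8783


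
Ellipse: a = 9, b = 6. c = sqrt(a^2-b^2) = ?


c^2 = 9^2 - 6^2 = 81 - 36 = 45
c = sqrt(45) = 6.7082

c = 6.7082


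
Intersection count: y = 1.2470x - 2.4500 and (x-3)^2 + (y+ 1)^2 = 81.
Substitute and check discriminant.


Substitute y = 1.2470x - 2.4500: (x-3)^2 + (1.2470x- 2.4500+ 1)^2 = 81
Expand to Ax^2 + Bx + C = 0, where b-k = -1.45
A = 1+m^2 = 2.555009
B = 2(m(b-k) - h) = 2(1.2470*(-1.45) - 3) = -9.6163
C = h^2 + (b-k)^2 - r^2 = 9 + 2.1025 - 81 = -69.8975
disc = B^2-4AC = 92.4732 + 714.3550 = 806.8282
disc > 0

2 intersection points


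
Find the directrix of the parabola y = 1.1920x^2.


a = 1.1920
1/(4a) = 0.2097
directrix: y = -0.2097 = -0.2097

y = -0.2097
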